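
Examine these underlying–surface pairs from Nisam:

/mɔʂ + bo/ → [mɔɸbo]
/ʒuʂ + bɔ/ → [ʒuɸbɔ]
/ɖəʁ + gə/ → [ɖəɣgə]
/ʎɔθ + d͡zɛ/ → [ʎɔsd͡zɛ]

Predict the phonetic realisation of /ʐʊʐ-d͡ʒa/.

[ʐʊʒd͡ʒa]

The data show regressive place assimilation: /ʂ/ → [ɸ] before /b/; /ʁ/ → [ɣ] before /g/; /θ/ → [s] before /d͡z/. In each pair only place changes, matching the following consonant, while manner and voice stay constant.
/ʐ/ is a voiced retroflex fricative. The following trigger /d͡ʒ/ is postalveolar, so /ʐ/ must become postalveolar as well.
Changing only its place to postalveolar gives [ʒ] — the voiced postalveolar fricative.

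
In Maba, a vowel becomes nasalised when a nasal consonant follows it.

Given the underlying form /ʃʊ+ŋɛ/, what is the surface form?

[ʃʊ̃ŋɛ]

The vowel /ʊ/ is adjacent to the following nasal /ŋ/, so it acquires [+nasal] and surfaces as [ʊ̃].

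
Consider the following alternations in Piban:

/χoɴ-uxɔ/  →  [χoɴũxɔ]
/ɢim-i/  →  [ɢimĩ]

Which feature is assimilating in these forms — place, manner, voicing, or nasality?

The vowel /u/ surfaces as nasalised [ũ] next to the preceding nasal /ɴ/ — it has acquired the [+nasal] feature of its neighbour.
The other form shows the same pattern: /i/ → [ĩ] after /m/ — each time a vowel is nasalised next to a preceding nasal.

nasality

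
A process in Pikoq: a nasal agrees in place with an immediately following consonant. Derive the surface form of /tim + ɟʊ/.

/m/ is a voiced bilabial nasal. The following trigger /ɟ/ is palatal, so /m/ must become palatal as well.
A voiced palatal nasal is [ɲ], so the surface segment is [ɲ].

[tiɲɟʊ]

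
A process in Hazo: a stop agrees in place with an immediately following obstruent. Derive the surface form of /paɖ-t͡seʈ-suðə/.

[padt͡setsuðə]

/ɖ/ is a voiced retroflex stop. The following trigger /t͡s/ is alveolar, so /ɖ/ must become alveolar as well.
Changing only its place to alveolar gives [d] — the voiced alveolar stop.
The same rule applies at the second boundary: /ʈ/ → [t] next to /s/.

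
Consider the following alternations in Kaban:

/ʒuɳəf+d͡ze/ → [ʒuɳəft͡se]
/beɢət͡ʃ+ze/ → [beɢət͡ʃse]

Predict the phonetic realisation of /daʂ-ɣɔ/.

The data show progressive voicing assimilation: /d͡z/ → [t͡s] after /f/; /z/ → [s] after /t͡ʃ/. In each pair only voicing changes, matching the preceding consonant, while place and manner stay constant.
/ɣ/ is a voiced velar fricative. The preceding trigger /ʂ/ is voiceless, so /ɣ/ must become voiceless as well.
The voiceless velar fricative is [x], so /ɣ/ → [x].

[daʂxɔ]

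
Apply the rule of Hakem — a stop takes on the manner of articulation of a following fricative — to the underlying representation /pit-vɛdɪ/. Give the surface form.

[pisvɛdɪ]

/t/ is a voiceless alveolar stop. The following trigger /v/ is a fricative, so /t/ must become a fricative as well.
The voiceless alveolar fricative is [s], so /t/ → [s].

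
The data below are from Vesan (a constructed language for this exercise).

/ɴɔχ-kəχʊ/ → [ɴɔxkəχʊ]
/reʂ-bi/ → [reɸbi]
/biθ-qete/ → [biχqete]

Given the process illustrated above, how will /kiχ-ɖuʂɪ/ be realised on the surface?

The data show regressive place assimilation: /χ/ → [x] before /k/; /ʂ/ → [ɸ] before /b/; /θ/ → [χ] before /q/. In each pair only place changes, matching the following consonant, while manner and voice stay constant.
The rule targets /χ/ (voiceless uvular fricative), which sits before the trigger /ɖ/ (retroflex).
A voiceless retroflex fricative is [ʂ], so the surface segment is [ʂ].

[kiʂɖuʂɪ]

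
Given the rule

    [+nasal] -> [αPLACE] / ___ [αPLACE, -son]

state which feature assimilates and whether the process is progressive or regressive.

regressive place assimilation

The shared variable α links the value of the place features (abbreviated [PLACE]) on the target to the same value on the neighbouring segment, so place is the feature that assimilates.
Since the environment is written after the underscore, the trigger follows the target; the direction is regressive.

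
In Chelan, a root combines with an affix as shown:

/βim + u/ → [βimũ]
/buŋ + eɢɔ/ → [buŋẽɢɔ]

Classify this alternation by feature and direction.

progressive nasality assimilation (vowel nasalisation)

The vowel /u/ surfaces as nasalised [ũ] next to the preceding nasal /m/ — it has acquired the [+nasal] feature of its neighbour.
The other form shows the same pattern: /e/ → [ẽ] after /ŋ/ — each time a vowel is nasalised next to a preceding nasal.
Because the conditioning nasal is to the left of the vowel that changes, the process is progressive (perseverative).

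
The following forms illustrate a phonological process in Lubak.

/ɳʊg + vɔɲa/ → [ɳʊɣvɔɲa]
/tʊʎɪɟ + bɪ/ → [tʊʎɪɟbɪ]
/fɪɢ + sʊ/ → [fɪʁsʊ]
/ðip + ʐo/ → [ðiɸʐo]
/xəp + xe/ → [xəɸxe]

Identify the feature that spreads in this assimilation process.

The segment that alternates is /g/, which surfaces as [ɣ] when adjacent to /v/.
The change stop → fricative matches the manner of the following /v/, identifying this as manner assimilation.
Checking the remaining alternations: /ɢ/ → [ʁ] before /s/ (stop → fricative, matching a fricative); /p/ → [ɸ] before /ʐ/ (stop → fricative, matching a fricative); /p/ → [ɸ] before /x/ (stop → fricative, matching a fricative) — only manner changes, and always toward the following segment.
No alternation appears in [tʊʎɪɟbɪ]: there the adjacent consonants already agree in manner (/ɟ/ and /b/ are both stops), so this form is consistent with the same rule.

manner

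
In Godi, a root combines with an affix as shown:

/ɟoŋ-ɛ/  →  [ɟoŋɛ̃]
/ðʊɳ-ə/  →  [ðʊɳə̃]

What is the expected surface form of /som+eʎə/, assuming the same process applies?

The data show progressive nasality assimilation (vowel nasalisation): /ɛ/ → [ɛ̃] after /ŋ/; /ə/ → [ə̃] after /ɳ/ — a vowel is nasalised by an immediately preceding nasal consonant.
/e/ sits next to the nasal /m/ and is therefore nasalised to [ẽ].

[somẽʎə]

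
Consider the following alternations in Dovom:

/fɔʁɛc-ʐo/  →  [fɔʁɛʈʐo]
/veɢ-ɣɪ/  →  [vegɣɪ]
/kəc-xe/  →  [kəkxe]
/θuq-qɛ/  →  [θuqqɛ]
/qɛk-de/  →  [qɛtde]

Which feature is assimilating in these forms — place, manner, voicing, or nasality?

The segment that alternates is /c/, which surfaces as [ʈ] when adjacent to /ʐ/.
/c/ is palatal while /ʐ/ is retroflex; the output [ʈ] is retroflex, matching the trigger — so the feature that spreads is place.
The other alternating forms pattern the same way: /ɢ/ → [g] before /ɣ/ (uvular → velar, matching velar); /c/ → [k] before /x/ (palatal → velar, matching velar); /k/ → [t] before /d/ (velar → alveolar, matching alveolar) — only place changes, and always toward the following segment.
No alternation appears in [θuqqɛ]: there the adjacent consonants already agree in place (/q/ and /q/ are both uvular), so this form is consistent with the same rule.

place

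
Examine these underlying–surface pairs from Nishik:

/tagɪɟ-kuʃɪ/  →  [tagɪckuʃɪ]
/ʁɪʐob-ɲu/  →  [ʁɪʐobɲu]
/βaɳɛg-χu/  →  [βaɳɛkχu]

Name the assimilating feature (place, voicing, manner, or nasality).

Comparing underlying and surface forms, /ɟ/ → [c] is the alternation; the neighbouring /k/ is constant.
/ɟ/ is voiced while /k/ is voiceless; the output [c] is voiceless, matching the trigger — so the feature that spreads is voicing.
Checking the remaining alternation: /g/ → [k] before /χ/ (voiced → voiceless, matching voiceless) — only voicing changes, and always toward the following segment.
Nothing changes in [ʁɪʐobɲu]: there the adjacent consonants already agree in voicing (/b/ and /ɲ/ are both voiced), so this form is consistent with the same rule.

voicing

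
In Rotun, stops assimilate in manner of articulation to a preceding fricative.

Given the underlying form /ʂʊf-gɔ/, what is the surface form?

/g/ is a voiced velar stop. The preceding trigger /f/ is a fricative, so /g/ must become a fricative as well.
Changing only its manner to fricative gives [ɣ] — the voiced velar fricative.

[ʂʊfɣɔ]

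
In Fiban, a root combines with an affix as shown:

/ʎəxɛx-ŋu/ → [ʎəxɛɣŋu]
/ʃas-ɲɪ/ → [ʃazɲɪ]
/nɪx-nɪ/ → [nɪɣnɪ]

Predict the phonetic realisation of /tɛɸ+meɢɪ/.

The data show regressive voicing assimilation: /x/ → [ɣ] before /ŋ/; /s/ → [z] before /ɲ/; /x/ → [ɣ] before /n/. In each pair only voicing changes, matching the following consonant, while place and manner stay constant.
The rule targets /ɸ/ (voiceless bilabial fricative), which sits before the trigger /m/ (voiced).
Changing only its voicing to voiced gives [β] — the voiced bilabial fricative.

[tɛβmeɢɪ]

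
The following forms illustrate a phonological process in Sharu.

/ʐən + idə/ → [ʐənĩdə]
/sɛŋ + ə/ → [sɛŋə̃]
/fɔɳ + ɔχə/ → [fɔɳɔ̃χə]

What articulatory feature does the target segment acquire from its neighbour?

nasality

The vowel /i/ surfaces as nasalised [ĩ] next to the preceding nasal /n/ — it has acquired the [+nasal] feature of its neighbour.
The other forms show the same pattern: /ə/ → [ə̃] after /ŋ/; /ɔ/ → [ɔ̃] after /ɳ/ — each time a vowel is nasalised next to a preceding nasal.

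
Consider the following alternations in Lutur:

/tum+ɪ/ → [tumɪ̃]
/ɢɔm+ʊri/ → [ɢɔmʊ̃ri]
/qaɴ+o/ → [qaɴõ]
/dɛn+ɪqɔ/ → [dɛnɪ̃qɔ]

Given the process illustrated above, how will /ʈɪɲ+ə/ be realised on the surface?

The data show progressive nasality assimilation (vowel nasalisation): /ɪ/ → [ɪ̃] after /m/; /ʊ/ → [ʊ̃] after /m/; /o/ → [õ] after /ɴ/; /ɪ/ → [ɪ̃] after /n/ — a vowel is nasalised by an immediately preceding nasal consonant.
The vowel /ə/ is adjacent to the preceding nasal /ɲ/, so it acquires [+nasal] and surfaces as [ə̃].

[ʈɪɲə̃]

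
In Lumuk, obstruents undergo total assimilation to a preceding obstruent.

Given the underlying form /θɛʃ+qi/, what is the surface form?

[θɛʃʃi]

/q/ is the segment targeted by the rule; it sits immediately after /ʃ/, so it assimilates completely and surfaces as [ʃ].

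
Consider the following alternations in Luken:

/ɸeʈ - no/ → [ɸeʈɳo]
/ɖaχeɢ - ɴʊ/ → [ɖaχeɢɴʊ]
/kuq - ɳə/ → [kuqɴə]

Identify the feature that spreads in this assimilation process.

The segment that alternates is /n/, which surfaces as [ɳ] when adjacent to /ʈ/.
/n/ is alveolar while /ʈ/ is retroflex; the output [ɳ] is retroflex, matching the trigger — so the feature that spreads is place.
Checking the remaining alternation: /ɳ/ → [ɴ] after /q/ (retroflex → uvular, matching uvular) — only place changes, and always toward the preceding segment.
Nothing changes in [ɖaχeɢɴʊ]: there the adjacent consonants already agree in place (/ɴ/ and /ɢ/ are both uvular), so this form is consistent with the same rule.

place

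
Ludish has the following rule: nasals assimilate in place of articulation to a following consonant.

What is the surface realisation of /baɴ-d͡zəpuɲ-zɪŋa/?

[band͡zəpunzɪŋa]

The rule targets /ɴ/ (voiced uvular nasal), which sits before the trigger /d͡z/ (alveolar).
Changing only its place to alveolar gives [n] — the voiced alveolar nasal.
The same rule applies at the second boundary: /ɲ/ → [n] next to /z/.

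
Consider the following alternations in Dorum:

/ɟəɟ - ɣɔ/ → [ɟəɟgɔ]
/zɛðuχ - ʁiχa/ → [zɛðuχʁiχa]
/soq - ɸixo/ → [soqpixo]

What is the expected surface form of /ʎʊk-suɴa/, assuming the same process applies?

[ʎʊktuɴa]

The data show progressive manner assimilation: /ɣ/ → [g] after /ɟ/; /ɸ/ → [p] after /q/. In each pair only manner changes, matching the preceding consonant, while place and voice stay constant.
Nothing changes in [zɛðuχʁiχa]: there the adjacent consonants already agree in manner (/ʁ/ and /χ/ are both fricatives), so this form is consistent with the same rule.
/s/ is a voiceless alveolar fricative. The preceding trigger /k/ is a stop, so /s/ must become a stop as well.
A voiceless alveolar stop is [t], so the surface segment is [t].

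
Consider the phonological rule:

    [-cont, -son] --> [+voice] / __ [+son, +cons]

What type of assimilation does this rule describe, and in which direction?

The target ([-cont, -son], stops) acquires [+voice] next to a sonorant consonant ([+son, +cons]) — it takes on the voicing of its neighbour, so the feature that spreads is voicing.
Since the environment is written after the underscore, the trigger follows the target; the direction is regressive.

regressive voicing assimilation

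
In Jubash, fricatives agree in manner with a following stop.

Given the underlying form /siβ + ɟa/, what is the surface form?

/β/ is a voiced bilabial fricative. The following trigger /ɟ/ is a stop, so /β/ must become a stop as well.
The voiced bilabial stop is [b], so /β/ → [b].

[sibɟa]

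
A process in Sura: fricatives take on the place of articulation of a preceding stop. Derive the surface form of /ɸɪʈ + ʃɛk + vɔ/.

/ʃ/ is a voiceless postalveolar fricative. The preceding trigger /ʈ/ is retroflex, so /ʃ/ must become retroflex as well.
The voiceless retroflex fricative is [ʂ], so /ʃ/ → [ʂ].
At the second juncture, /v/ likewise becomes [ɣ] adjacent to /k/.

[ɸɪʈʂɛkɣɔ]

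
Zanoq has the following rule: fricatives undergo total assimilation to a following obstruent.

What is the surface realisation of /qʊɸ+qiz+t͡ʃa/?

/ɸ/ is the segment targeted by the rule; it sits immediately before /q/, so it assimilates completely and surfaces as [q].
At the second juncture, /z/ likewise becomes [t͡ʃ] adjacent to /t͡ʃ/.

[qʊqqit͡ʃt͡ʃa]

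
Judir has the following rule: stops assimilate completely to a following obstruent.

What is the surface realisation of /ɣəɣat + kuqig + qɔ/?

/t/ is the segment targeted by the rule; it sits immediately before /k/, so it assimilates completely and surfaces as [k].
At the second juncture, /g/ likewise becomes [q] adjacent to /q/.

[ɣəɣakkuqiqqɔ]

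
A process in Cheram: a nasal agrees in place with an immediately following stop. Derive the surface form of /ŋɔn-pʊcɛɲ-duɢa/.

The rule targets /n/ (voiced alveolar nasal), which sits before the trigger /p/ (bilabial).
The voiced bilabial nasal is [m], so /n/ → [m].
At the second juncture, /ɲ/ likewise becomes [n] adjacent to /d/.

[ŋɔmpʊcɛnduɢa]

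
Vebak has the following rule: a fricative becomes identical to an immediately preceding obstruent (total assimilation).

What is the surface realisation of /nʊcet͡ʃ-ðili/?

/ð/ is the segment targeted by the rule; it sits immediately after /t͡ʃ/, so it assimilates completely and surfaces as [t͡ʃ].

[nʊcet͡ʃt͡ʃili]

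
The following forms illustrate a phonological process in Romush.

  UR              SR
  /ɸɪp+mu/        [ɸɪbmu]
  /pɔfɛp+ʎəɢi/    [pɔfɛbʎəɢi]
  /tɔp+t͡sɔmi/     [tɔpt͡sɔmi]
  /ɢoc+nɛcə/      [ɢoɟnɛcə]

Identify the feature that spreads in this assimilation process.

The segment that alternates is /p/, which surfaces as [b] when adjacent to /m/.
The change voiceless → voiced matches the voicing of the following /m/, identifying this as voicing assimilation.
The same holds elsewhere in the data: /p/ → [b] before /ʎ/ (voiceless → voiced, matching voiced); /c/ → [ɟ] before /n/ (voiceless → voiced, matching voiced) — only voicing changes, and always toward the following segment.
No alternation appears in [tɔpt͡sɔmi]: there the adjacent consonants already agree in voicing (/p/ and /t͡s/ are both voiceless), so this form is consistent with the same rule.

voicing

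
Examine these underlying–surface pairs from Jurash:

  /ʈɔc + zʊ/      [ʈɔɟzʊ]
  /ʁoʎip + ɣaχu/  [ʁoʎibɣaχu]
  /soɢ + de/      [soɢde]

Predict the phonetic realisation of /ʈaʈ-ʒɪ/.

The data show regressive voicing assimilation: /c/ → [ɟ] before /z/; /p/ → [b] before /ɣ/. In each pair only voicing changes, matching the following consonant, while place and manner stay constant.
Nothing changes in [soɢde]: there the adjacent consonants already agree in voicing (/ɢ/ and /d/ are both voiced), so this form is consistent with the same rule.
The rule targets /ʈ/ (voiceless retroflex stop), which sits before the trigger /ʒ/ (voiced).
A voiced retroflex stop is [ɖ], so the surface segment is [ɖ].

[ʈaɖʒɪ]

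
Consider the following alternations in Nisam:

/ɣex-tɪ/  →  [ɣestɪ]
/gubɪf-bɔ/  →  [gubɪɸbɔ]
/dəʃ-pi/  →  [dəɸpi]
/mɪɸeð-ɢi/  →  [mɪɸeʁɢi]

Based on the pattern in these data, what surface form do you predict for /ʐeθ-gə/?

The data show regressive place assimilation: /x/ → [s] before /t/; /f/ → [ɸ] before /b/; /ʃ/ → [ɸ] before /p/; /ð/ → [ʁ] before /ɢ/. In each pair only place changes, matching the following consonant, while manner and voice stay constant.
The rule targets /θ/ (voiceless dental fricative), which sits before the trigger /g/ (velar).
The voiceless velar fricative is [x], so /θ/ → [x].

[ʐexgə]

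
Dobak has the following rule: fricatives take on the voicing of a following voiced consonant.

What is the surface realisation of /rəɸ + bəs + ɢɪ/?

[rəβbəzɢɪ]

/ɸ/ is a voiceless bilabial fricative. The following trigger /b/ is voiced, so /ɸ/ must become voiced as well.
Changing only its voicing to voiced gives [β] — the voiced bilabial fricative.
At the second juncture, /s/ likewise becomes [z] adjacent to /ɢ/.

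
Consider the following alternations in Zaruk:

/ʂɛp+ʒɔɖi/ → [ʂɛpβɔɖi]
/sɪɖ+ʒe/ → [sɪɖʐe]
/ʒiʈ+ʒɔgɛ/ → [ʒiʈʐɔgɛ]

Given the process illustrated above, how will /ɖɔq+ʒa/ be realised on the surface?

The data show progressive place assimilation: /ʒ/ → [β] after /p/; /ʒ/ → [ʐ] after /ɖ/; /ʒ/ → [ʐ] after /ʈ/. In each pair only place changes, matching the preceding consonant, while manner and voice stay constant.
The rule targets /ʒ/ (voiced postalveolar fricative), which sits after the trigger /q/ (uvular).
The voiced uvular fricative is [ʁ], so /ʒ/ → [ʁ].

[ɖɔqʁa]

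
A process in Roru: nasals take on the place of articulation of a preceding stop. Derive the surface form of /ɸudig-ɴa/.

[ɸudigŋa]

/ɴ/ is a voiced uvular nasal. The preceding trigger /g/ is velar, so /ɴ/ must become velar as well.
The voiced velar nasal is [ŋ], so /ɴ/ → [ŋ].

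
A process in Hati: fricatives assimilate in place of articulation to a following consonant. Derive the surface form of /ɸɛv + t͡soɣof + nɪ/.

The rule targets /v/ (voiced labiodental fricative), which sits before the trigger /t͡s/ (alveolar).
Changing only its place to alveolar gives [z] — the voiced alveolar fricative.
The same rule applies at the second boundary: /f/ → [s] next to /n/.

[ɸɛzt͡soɣosnɪ]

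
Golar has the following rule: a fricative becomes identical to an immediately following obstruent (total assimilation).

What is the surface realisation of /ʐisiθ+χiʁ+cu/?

[ʐisiχχiccu]

/θ/ is the segment targeted by the rule; it sits immediately before /χ/, so it assimilates completely and surfaces as [χ].
The same rule applies at the second boundary: /ʁ/ → [c] next to /c/.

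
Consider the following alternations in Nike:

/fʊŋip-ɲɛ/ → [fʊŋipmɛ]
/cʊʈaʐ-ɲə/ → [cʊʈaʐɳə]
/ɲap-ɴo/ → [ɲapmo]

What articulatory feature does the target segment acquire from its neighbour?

Underlying /ɲ/ is realised as [m] next to /p/; /p/ itself does not change.
The change palatal → bilabial matches the place of the preceding /p/, identifying this as place assimilation.
The other alternating forms pattern the same way: /ɲ/ → [ɳ] after /ʐ/ (palatal → retroflex, matching retroflex); /ɴ/ → [m] after /p/ (uvular → bilabial, matching bilabial) — only place changes, and always toward the preceding segment.

place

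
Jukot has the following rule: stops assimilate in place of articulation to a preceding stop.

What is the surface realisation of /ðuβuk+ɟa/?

[ðuβukga]

The rule targets /ɟ/ (voiced palatal stop), which sits after the trigger /k/ (velar).
A voiced velar stop is [g], so the surface segment is [g].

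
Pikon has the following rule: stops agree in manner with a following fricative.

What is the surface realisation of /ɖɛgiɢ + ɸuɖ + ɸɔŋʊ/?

[ɖɛgiʁɸuʐɸɔŋʊ]

The rule targets /ɢ/ (voiced uvular stop), which sits before the trigger /ɸ/ (fricative).
Changing only its manner to fricative gives [ʁ] — the voiced uvular fricative.
The same rule applies at the second boundary: /ɖ/ → [ʐ] next to /ɸ/.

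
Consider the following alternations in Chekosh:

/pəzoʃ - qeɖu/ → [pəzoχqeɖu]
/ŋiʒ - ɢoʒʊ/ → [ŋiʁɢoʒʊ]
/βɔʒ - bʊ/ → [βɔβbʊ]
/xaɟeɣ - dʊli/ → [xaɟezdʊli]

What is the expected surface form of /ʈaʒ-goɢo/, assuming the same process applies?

[ʈaɣgoɢo]

The data show regressive place assimilation: /ʃ/ → [χ] before /q/; /ʒ/ → [ʁ] before /ɢ/; /ʒ/ → [β] before /b/; /ɣ/ → [z] before /d/. In each pair only place changes, matching the following consonant, while manner and voice stay constant.
The rule targets /ʒ/ (voiced postalveolar fricative), which sits before the trigger /g/ (velar).
A voiced velar fricative is [ɣ], so the surface segment is [ɣ].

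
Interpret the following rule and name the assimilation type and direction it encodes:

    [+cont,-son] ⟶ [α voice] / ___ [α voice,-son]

regressive voicing assimilation

The shared variable α links the value of [voice] on the target to the same value on the neighbouring segment, so voicing is the feature that assimilates.
Since the environment is written after the underscore, the trigger follows the target; the direction is regressive.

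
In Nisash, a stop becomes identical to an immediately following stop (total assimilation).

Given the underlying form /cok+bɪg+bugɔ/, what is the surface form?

/k/ is the segment targeted by the rule; it sits immediately before /b/, so it assimilates completely and surfaces as [b].
The same rule applies at the second boundary: /g/ → [b] next to /b/.

[cobbɪbbugɔ]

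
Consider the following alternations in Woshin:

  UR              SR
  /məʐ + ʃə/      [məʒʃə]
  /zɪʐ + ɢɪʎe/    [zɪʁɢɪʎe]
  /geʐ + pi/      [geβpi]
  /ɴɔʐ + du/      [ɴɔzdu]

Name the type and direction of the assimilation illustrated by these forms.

regressive place assimilation

Comparing underlying and surface forms, /ʐ/ → [ʒ] is the alternation; the neighbouring /ʃ/ is constant.
The change retroflex → postalveolar matches the place of the following /ʃ/, identifying this as place assimilation.
Manner and voice are unchanged, so the assimilation is partial, not total.
The other alternating forms pattern the same way: /ʐ/ → [ʁ] before /ɢ/ (retroflex → uvular, matching uvular); /ʐ/ → [β] before /p/ (retroflex → bilabial, matching bilabial); /ʐ/ → [z] before /d/ (retroflex → alveolar, matching alveolar) — only place changes, and always toward the following segment.
The trigger is the following segment, so the direction is regressive (anticipatory).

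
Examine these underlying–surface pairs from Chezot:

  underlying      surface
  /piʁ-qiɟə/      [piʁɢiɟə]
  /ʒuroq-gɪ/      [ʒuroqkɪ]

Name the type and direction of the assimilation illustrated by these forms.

progressive voicing assimilation

Comparing underlying and surface forms, /q/ → [ɢ] is the alternation; the neighbouring /ʁ/ is constant.
/q/ is voiceless while /ʁ/ is voiced; the output [ɢ] is voiced, matching the trigger — so the feature that spreads is voicing.
Place and manner are unchanged, so the assimilation is partial, not total.
The other alternating form patterns the same way: /g/ → [k] after /q/ (voiced → voiceless, matching voiceless) — only voicing changes, and always toward the preceding segment.
Since the segment that changes follows the conditioning segment, the assimilation is progressive.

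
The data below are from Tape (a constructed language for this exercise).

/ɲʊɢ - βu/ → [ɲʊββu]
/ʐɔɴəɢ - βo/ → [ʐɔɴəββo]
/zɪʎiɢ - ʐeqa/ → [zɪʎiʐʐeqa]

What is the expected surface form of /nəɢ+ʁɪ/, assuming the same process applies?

The data show regressive total assimilation (/ɢ/ → [β] before /β/; /ɢ/ → [ʐ] before /ʐ/): in every case the target segment becomes identical to its following neighbour, copying more than a single feature.
/ɢ/ is the segment targeted by the rule; it sits immediately before /ʁ/, so it assimilates completely and surfaces as [ʁ].

[nəʁʁɪ]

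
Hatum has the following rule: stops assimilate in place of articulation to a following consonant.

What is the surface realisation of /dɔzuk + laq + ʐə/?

/k/ is a voiceless velar stop. The following trigger /l/ is alveolar, so /k/ must become alveolar as well.
Changing only its place to alveolar gives [t] — the voiceless alveolar stop.
The same rule applies at the second boundary: /q/ → [ʈ] next to /ʐ/.

[dɔzutlaʈʐə]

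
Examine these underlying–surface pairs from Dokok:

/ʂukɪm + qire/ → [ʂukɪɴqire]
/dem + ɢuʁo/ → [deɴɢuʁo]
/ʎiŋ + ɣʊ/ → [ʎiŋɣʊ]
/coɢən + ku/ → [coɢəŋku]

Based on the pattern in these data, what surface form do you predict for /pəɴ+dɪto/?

[pəndɪto]

The data show regressive place assimilation: /m/ → [ɴ] before /q/; /m/ → [ɴ] before /ɢ/; /n/ → [ŋ] before /k/. In each pair only place changes, matching the following consonant, while manner and voice stay constant.
Nothing changes in [ʎiŋɣʊ]: there the adjacent consonants already agree in place (/ŋ/ and /ɣ/ are both velar), so this form is consistent with the same rule.
/ɴ/ is a voiced uvular nasal. The following trigger /d/ is alveolar, so /ɴ/ must become alveolar as well.
Changing only its place to alveolar gives [n] — the voiced alveolar nasal.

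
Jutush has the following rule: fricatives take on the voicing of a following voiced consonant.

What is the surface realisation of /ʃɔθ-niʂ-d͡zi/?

The rule targets /θ/ (voiceless dental fricative), which sits before the trigger /n/ (voiced).
Changing only its voicing to voiced gives [ð] — the voiced dental fricative.
The same rule applies at the second boundary: /ʂ/ → [ʐ] next to /d͡z/.

[ʃɔðniʐd͡zi]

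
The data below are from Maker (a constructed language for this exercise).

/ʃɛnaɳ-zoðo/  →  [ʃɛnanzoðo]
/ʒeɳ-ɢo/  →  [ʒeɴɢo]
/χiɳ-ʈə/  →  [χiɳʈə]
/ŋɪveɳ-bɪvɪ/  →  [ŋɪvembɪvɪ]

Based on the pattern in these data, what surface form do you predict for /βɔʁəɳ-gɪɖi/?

[βɔʁəŋgɪɖi]

The data show regressive place assimilation: /ɳ/ → [n] before /z/; /ɳ/ → [ɴ] before /ɢ/; /ɳ/ → [m] before /b/. In each pair only place changes, matching the following consonant, while manner and voice stay constant.
Nothing changes in [χiɳʈə]: there the adjacent consonants already agree in place (/ɳ/ and /ʈ/ are both retroflex), so this form is consistent with the same rule.
The rule targets /ɳ/ (voiced retroflex nasal), which sits before the trigger /g/ (velar).
The voiced velar nasal is [ŋ], so /ɳ/ → [ŋ].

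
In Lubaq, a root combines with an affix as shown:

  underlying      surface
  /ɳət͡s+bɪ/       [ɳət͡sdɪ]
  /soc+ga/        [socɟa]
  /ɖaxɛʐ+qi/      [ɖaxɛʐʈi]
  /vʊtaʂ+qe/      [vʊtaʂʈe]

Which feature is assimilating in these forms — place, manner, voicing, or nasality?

place

Underlying /b/ is realised as [d] next to /t͡s/; /t͡s/ itself does not change.
/b/ is bilabial while /t͡s/ is alveolar; the output [d] is alveolar, matching the trigger — so the feature that spreads is place.
The same holds elsewhere in the data: /g/ → [ɟ] after /c/ (velar → palatal, matching palatal); /q/ → [ʈ] after /ʐ/ (uvular → retroflex, matching retroflex); /q/ → [ʈ] after /ʂ/ (uvular → retroflex, matching retroflex) — only place changes, and always toward the preceding segment.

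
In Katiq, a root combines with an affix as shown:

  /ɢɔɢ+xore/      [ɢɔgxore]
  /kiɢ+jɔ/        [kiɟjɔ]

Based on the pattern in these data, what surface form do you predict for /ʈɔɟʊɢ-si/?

The data show regressive place assimilation: /ɢ/ → [g] before /x/; /ɢ/ → [ɟ] before /j/. In each pair only place changes, matching the following consonant, while manner and voice stay constant.
The rule targets /ɢ/ (voiced uvular stop), which sits before the trigger /s/ (alveolar).
A voiced alveolar stop is [d], so the surface segment is [d].

[ʈɔɟʊdsi]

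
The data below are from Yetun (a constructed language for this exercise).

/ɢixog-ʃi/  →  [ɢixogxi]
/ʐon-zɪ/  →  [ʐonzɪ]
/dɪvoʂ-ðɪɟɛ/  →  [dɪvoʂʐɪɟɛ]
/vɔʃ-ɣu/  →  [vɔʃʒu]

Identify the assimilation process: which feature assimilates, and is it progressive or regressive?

progressive place assimilation

The segment that alternates is /ʃ/, which surfaces as [x] when adjacent to /g/.
The change postalveolar → velar matches the place of the preceding /g/, identifying this as place assimilation.
Manner and voice are unchanged, so the assimilation is partial, not total.
The same holds elsewhere in the data: /ð/ → [ʐ] after /ʂ/ (dental → retroflex, matching retroflex); /ɣ/ → [ʒ] after /ʃ/ (velar → postalveolar, matching postalveolar) — only place changes, and always toward the preceding segment.
No alternation appears in [ʐonzɪ]: there the adjacent consonants already agree in place (/z/ and /n/ are both alveolar), so this form is consistent with the same rule.
The trigger is the preceding segment, so the direction is progressive (perseverative).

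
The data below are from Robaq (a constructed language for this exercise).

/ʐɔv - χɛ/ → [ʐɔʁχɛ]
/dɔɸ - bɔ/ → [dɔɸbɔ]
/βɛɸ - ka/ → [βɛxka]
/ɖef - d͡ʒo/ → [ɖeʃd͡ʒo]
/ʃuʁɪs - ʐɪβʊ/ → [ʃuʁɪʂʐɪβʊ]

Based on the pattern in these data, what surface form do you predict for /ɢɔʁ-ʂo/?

[ɢɔʐʂo]

The data show regressive place assimilation: /v/ → [ʁ] before /χ/; /ɸ/ → [x] before /k/; /f/ → [ʃ] before /d͡ʒ/; /s/ → [ʂ] before /ʐ/. In each pair only place changes, matching the following consonant, while manner and voice stay constant.
Nothing changes in [dɔɸbɔ]: there the adjacent consonants already agree in place (/ɸ/ and /b/ are both bilabial), so this form is consistent with the same rule.
The rule targets /ʁ/ (voiced uvular fricative), which sits before the trigger /ʂ/ (retroflex).
The voiced retroflex fricative is [ʐ], so /ʁ/ → [ʐ].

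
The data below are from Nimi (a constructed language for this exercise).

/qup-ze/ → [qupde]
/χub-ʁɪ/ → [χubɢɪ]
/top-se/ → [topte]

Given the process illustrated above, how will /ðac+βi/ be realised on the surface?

The data show progressive manner assimilation: /z/ → [d] after /p/; /ʁ/ → [ɢ] after /b/; /s/ → [t] after /p/. In each pair only manner changes, matching the preceding consonant, while place and voice stay constant.
The rule targets /β/ (voiced bilabial fricative), which sits after the trigger /c/ (stop).
Changing only its manner to stop gives [b] — the voiced bilabial stop.

[ðacbi]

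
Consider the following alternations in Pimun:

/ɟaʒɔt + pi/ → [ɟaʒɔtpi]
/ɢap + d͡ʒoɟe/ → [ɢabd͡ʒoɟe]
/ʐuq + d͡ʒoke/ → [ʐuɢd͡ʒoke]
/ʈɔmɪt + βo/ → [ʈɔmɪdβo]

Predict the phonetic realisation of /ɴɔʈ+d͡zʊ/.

The data show regressive voicing assimilation: /p/ → [b] before /d͡ʒ/; /q/ → [ɢ] before /d͡ʒ/; /t/ → [d] before /β/. In each pair only voicing changes, matching the following consonant, while place and manner stay constant.
No alternation appears in [ɟaʒɔtpi]: there the adjacent consonants already agree in voicing (/t/ and /p/ are both voiceless), so this form is consistent with the same rule.
/ʈ/ is a voiceless retroflex stop. The following trigger /d͡z/ is voiced, so /ʈ/ must become voiced as well.
The voiced retroflex stop is [ɖ], so /ʈ/ → [ɖ].

[ɴɔɖd͡zʊ]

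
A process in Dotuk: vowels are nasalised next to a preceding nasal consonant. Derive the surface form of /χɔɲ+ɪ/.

/ɪ/ sits next to the nasal /ɲ/ and is therefore nasalised to [ɪ̃].

[χɔɲɪ̃]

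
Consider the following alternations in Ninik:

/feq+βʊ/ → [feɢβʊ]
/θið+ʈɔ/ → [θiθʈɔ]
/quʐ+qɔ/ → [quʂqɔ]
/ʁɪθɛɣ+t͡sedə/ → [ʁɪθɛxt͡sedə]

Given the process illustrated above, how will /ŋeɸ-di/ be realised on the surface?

The data show regressive voicing assimilation: /q/ → [ɢ] before /β/; /ð/ → [θ] before /ʈ/; /ʐ/ → [ʂ] before /q/; /ɣ/ → [x] before /t͡s/. In each pair only voicing changes, matching the following consonant, while place and manner stay constant.
The rule targets /ɸ/ (voiceless bilabial fricative), which sits before the trigger /d/ (voiced).
Changing only its voicing to voiced gives [β] — the voiced bilabial fricative.

[ŋeβdi]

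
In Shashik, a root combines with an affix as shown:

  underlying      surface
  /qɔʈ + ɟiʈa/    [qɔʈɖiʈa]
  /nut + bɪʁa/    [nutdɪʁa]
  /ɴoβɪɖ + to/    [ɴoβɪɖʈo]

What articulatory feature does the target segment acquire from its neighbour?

Comparing underlying and surface forms, /ɟ/ → [ɖ] is the alternation; the neighbouring /ʈ/ is constant.
The change palatal → retroflex matches the place of the preceding /ʈ/, identifying this as place assimilation.
The same holds elsewhere in the data: /b/ → [d] after /t/ (bilabial → alveolar, matching alveolar); /t/ → [ʈ] after /ɖ/ (alveolar → retroflex, matching retroflex) — only place changes, and always toward the preceding segment.

place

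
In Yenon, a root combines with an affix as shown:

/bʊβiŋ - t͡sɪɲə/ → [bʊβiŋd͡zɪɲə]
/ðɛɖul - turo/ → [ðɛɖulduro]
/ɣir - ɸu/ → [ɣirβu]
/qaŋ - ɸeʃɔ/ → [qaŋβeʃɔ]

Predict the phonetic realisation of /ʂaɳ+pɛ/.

[ʂaɳbɛ]

The data show progressive voicing assimilation: /t͡s/ → [d͡z] after /ŋ/; /t/ → [d] after /l/; /ɸ/ → [β] after /r/; /ɸ/ → [β] after /ŋ/. In each pair only voicing changes, matching the preceding consonant, while place and manner stay constant.
The rule targets /p/ (voiceless bilabial stop), which sits after the trigger /ɳ/ (voiced).
Changing only its voicing to voiced gives [b] — the voiced bilabial stop.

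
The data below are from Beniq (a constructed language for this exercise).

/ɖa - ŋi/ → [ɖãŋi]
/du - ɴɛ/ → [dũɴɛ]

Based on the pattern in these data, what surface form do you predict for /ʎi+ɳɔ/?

[ʎĩɳɔ]

The data show regressive nasality assimilation (vowel nasalisation): /a/ → [ã] before /ŋ/; /u/ → [ũ] before /ɴ/ — a vowel is nasalised by an immediately following nasal consonant.
The vowel /i/ is adjacent to the following nasal /ɳ/, so it acquires [+nasal] and surfaces as [ĩ].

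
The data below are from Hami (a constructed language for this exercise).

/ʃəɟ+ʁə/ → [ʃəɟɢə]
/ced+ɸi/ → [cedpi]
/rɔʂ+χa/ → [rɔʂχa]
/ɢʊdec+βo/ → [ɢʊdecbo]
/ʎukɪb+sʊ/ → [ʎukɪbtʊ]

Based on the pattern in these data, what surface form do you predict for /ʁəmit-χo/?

The data show progressive manner assimilation: /ʁ/ → [ɢ] after /ɟ/; /ɸ/ → [p] after /d/; /β/ → [b] after /c/; /s/ → [t] after /b/. In each pair only manner changes, matching the preceding consonant, while place and voice stay constant.
Nothing changes in [rɔʂχa]: there the adjacent consonants already agree in manner (/χ/ and /ʂ/ are both fricatives), so this form is consistent with the same rule.
/χ/ is a voiceless uvular fricative. The preceding trigger /t/ is a stop, so /χ/ must become a stop as well.
The voiceless uvular stop is [q], so /χ/ → [q].

[ʁəmitqo]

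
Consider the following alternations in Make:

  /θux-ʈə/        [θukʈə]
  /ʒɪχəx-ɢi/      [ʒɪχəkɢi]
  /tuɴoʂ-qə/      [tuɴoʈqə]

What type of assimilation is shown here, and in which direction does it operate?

The segment that alternates is /x/, which surfaces as [k] when adjacent to /ʈ/.
/x/ is a fricative while /ʈ/ is a stop; the output [k] is a stop, matching the trigger — so the feature that spreads is manner.
Place and voice are unchanged, so the assimilation is partial, not total.
The same holds elsewhere in the data: /x/ → [k] before /ɢ/ (fricative → stop, matching a stop); /ʂ/ → [ʈ] before /q/ (fricative → stop, matching a stop) — only manner changes, and always toward the following segment.
The trigger is the following segment, so the direction is regressive (anticipatory).

regressive manner assimilation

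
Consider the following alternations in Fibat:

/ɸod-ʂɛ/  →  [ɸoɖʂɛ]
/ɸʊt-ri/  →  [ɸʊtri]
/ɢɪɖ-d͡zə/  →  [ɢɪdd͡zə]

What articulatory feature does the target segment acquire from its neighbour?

The segment that alternates is /d/, which surfaces as [ɖ] when adjacent to /ʂ/.
The change alveolar → retroflex matches the place of the following /ʂ/, identifying this as place assimilation.
The other alternating form patterns the same way: /ɖ/ → [d] before /d͡z/ (retroflex → alveolar, matching alveolar) — only place changes, and always toward the following segment.
No alternation appears in [ɸʊtri]: there the adjacent consonants already agree in place (/t/ and /r/ are both alveolar), so this form is consistent with the same rule.

place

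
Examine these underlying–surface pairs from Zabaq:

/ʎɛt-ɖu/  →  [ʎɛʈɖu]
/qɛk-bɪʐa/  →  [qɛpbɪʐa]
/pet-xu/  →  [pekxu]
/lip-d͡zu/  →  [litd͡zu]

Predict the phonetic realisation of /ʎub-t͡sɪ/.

[ʎudt͡sɪ]

The data show regressive place assimilation: /t/ → [ʈ] before /ɖ/; /k/ → [p] before /b/; /t/ → [k] before /x/; /p/ → [t] before /d͡z/. In each pair only place changes, matching the following consonant, while manner and voice stay constant.
The rule targets /b/ (voiced bilabial stop), which sits before the trigger /t͡s/ (alveolar).
The voiced alveolar stop is [d], so /b/ → [d].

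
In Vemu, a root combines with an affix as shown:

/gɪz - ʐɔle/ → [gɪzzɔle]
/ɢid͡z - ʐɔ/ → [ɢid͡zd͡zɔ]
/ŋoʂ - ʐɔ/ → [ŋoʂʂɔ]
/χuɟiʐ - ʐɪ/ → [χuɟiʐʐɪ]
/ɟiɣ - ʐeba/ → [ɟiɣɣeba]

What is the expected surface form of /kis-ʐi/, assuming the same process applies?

The data show progressive total assimilation (/ʐ/ → [z] after /z/; /ʐ/ → [d͡z] after /d͡z/; /ʐ/ → [ʂ] after /ʂ/; /ʐ/ → [ɣ] after /ɣ/): in every case the target segment becomes identical to its preceding neighbour, copying more than a single feature.
In [χuɟiʐʐɪ] the two consonants at the boundary are already identical (/ʐ/ + /ʐ/), so the rule applies vacuously and nothing changes.
/ʐ/ is the segment targeted by the rule; it sits immediately after /s/, so it assimilates completely and surfaces as [s].

[kissi]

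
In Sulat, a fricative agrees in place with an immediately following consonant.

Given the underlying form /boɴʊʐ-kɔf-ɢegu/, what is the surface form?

[boɴʊɣkɔχɢegu]

The rule targets /ʐ/ (voiced retroflex fricative), which sits before the trigger /k/ (velar).
Changing only its place to velar gives [ɣ] — the voiced velar fricative.
At the second juncture, /f/ likewise becomes [χ] adjacent to /ɢ/.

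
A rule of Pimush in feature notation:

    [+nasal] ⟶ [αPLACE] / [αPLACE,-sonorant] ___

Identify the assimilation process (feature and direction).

The shared variable α links the value of the place features (abbreviated [PLACE]) on the target to the same value on the neighbouring segment, so place is the feature that assimilates.
Since the environment is written before the underscore, the trigger precedes the target; the direction is progressive.

progressive place assimilation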